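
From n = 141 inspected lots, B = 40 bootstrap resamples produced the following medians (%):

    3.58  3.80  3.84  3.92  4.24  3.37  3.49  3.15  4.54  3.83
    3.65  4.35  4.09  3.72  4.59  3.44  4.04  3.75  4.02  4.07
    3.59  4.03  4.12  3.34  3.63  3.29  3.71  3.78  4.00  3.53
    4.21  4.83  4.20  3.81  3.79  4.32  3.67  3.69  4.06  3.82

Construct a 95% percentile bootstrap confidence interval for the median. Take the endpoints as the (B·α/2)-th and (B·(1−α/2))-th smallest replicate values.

Sorted replicates: 3.15, 3.29, 3.34, 3.37, 3.44, 3.49, 3.53, 3.58, 3.59, 3.63, 3.65, 3.67, 3.69, 3.71, 3.72, 3.75, 3.78, 3.79, 3.80, 3.81, 3.82, 3.83, 3.84, 3.92, 4.00, 4.02, 4.03, 4.04, 4.06, 4.07, 4.09, 4.12, 4.20, 4.21, 4.24, 4.32, 4.35, 4.54, 4.59, 4.83
α = 0.05; lower rank = 40 × 0.025 = 1; upper rank = 40 × 0.975 = 39.
The 1st smallest replicate is 3.15; the 39th is 4.59.

(3.15, 4.59)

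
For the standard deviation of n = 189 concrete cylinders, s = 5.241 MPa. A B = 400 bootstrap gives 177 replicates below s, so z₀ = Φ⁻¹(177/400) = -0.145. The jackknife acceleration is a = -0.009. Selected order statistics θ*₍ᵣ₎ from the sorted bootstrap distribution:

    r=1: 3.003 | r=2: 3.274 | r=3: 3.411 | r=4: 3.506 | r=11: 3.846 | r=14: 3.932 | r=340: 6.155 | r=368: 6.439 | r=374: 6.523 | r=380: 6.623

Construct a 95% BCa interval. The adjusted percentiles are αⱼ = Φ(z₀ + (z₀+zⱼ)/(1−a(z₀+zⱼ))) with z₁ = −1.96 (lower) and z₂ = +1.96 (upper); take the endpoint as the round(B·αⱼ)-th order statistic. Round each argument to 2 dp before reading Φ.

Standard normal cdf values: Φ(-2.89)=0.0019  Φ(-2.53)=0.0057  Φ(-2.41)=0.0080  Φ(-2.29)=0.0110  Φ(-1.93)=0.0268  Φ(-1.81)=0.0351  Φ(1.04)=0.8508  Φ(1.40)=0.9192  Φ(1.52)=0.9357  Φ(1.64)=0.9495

(3.506, 6.623)

Lower: z₀ + z₁ = -0.145 + (-1.960) = -2.105; 1 − a(z₀+z₁) = 1 − (-0.009)(-2.105) = 0.9811; argument = -0.145 + (-2.105)/0.9811 = -2.2906 → -2.29.
α₁ = Φ(-2.29) = 0.0110; rank = round(400 × 0.0110) = 4; θ*₍4₎ = 3.506.
Upper: z₀ + z₂ = 1.815; 1 − a(z₀+z₂) = 1.0163; argument = 1.6408 → 1.64; α₂ = 0.9495; rank = 380; θ*₍380₎ = 6.623.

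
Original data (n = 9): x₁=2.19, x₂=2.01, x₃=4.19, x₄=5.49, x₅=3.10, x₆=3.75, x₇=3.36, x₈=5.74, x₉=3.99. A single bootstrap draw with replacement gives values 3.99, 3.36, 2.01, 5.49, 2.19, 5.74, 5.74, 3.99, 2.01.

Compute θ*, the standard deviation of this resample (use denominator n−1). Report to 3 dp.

Mean = 3.8356; sum of squared deviations = 19.6380
s² = 19.6380 / 8 = 2.4548
s = √2.4548 = 1.567

θ* = 1.567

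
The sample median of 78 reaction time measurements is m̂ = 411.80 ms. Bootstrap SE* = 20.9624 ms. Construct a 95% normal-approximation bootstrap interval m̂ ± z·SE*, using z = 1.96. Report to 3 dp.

(370.714, 452.886)

Margin = 1.96 × 20.9624 = 41.0863
Interval: 411.80 ± 41.0863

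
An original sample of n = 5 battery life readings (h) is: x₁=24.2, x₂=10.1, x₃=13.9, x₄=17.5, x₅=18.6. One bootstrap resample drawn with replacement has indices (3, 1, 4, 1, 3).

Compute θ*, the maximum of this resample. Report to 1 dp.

θ* = 24.2

Resample values: 13.9, 24.2, 17.5, 24.2, 13.9.
Maximum = 24.2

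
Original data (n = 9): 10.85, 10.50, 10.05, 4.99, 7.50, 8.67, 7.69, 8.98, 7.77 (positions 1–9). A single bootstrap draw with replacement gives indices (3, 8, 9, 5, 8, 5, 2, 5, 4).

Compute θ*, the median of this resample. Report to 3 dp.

θ* = 7.770

Resample values: 10.05, 8.98, 7.77, 7.50, 8.98, 7.50, 10.50, 7.50, 4.99.
Sorted: 4.99, 7.50, 7.50, 7.50, 7.77, 8.98, 8.98, 10.05, 10.50
Median = middle value = 7.770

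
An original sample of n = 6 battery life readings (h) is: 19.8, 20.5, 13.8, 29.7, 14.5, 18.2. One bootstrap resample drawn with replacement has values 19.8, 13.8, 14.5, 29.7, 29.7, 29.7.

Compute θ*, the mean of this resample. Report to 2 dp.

Mean = (19.8 + 13.8 + 14.5 + 29.7 + 29.7 + 29.7) / 6 = 137.20 / 6 = 22.87

θ* = 22.87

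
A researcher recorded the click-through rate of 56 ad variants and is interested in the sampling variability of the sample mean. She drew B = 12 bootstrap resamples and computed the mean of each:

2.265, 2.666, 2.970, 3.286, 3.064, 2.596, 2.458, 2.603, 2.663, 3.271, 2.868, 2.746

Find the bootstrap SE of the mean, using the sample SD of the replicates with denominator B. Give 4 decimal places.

SE* = 0.3004

Bootstrap SE is the standard deviation of the 12 replicate means.
Mean of replicates: (2.265 + 2.666 + 2.970 + 3.286 + 3.064 + 2.596 + 2.458 + 2.603 + 2.663 + 3.271 + 2.868 + 2.746) / 12 = 33.45600 / 12 = 2.78800
Sum of squared deviations: (−0.52300)² + (−0.12200)² + (+0.18200)² + (+0.49800)² + (+0.27600)² + (−0.19200)² + (−0.33000)² + (−0.18500)² + (−0.12500)² + (+0.48300)² + (+0.08000)² + (−0.04200)² = 1.08278
Variance = 1.08278 / 12 = 0.09023
SE* = √0.09023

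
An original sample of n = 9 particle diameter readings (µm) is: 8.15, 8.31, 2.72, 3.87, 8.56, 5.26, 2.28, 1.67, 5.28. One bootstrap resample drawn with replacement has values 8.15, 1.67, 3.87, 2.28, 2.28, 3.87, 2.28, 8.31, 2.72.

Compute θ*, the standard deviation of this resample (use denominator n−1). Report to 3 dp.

Mean = 3.9367; sum of squared deviations = 51.7388
s² = 51.7388 / 8 = 6.4674
s = √6.4674 = 2.543

θ* = 2.543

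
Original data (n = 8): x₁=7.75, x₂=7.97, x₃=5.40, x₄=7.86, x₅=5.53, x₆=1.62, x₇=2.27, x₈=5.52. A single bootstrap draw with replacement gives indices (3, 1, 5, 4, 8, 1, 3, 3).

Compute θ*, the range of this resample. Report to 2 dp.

θ* = 2.46

Resample values: 5.40, 7.75, 5.53, 7.86, 5.52, 7.75, 5.40, 5.40.
Range = 7.86 − 5.40 = 2.46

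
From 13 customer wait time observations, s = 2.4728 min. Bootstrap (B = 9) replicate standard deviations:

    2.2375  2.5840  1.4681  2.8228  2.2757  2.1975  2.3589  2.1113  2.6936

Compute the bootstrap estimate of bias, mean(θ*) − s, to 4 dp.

mean(θ*) = (2.2375 + 2.5840 + 1.4681 + 2.8228 + 2.2757 + 2.1975 + 2.3589 + 2.1113 + 2.6936) / 9 = 2.30549
bias = 2.30549 − 2.4728

bias = −0.1673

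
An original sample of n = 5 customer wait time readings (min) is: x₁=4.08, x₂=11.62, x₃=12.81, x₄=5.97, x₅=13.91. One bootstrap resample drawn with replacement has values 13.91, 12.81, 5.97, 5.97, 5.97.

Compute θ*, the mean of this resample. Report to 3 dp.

θ* = 8.926

Mean = (13.91 + 12.81 + 5.97 + 5.97 + 5.97) / 5 = 44.630 / 5 = 8.926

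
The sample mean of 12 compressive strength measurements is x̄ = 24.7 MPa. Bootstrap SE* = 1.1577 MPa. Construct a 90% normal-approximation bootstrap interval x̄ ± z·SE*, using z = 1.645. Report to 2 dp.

(22.80, 26.60)

Margin = 1.645 × 1.1577 = 1.904
Interval: 24.7 ± 1.904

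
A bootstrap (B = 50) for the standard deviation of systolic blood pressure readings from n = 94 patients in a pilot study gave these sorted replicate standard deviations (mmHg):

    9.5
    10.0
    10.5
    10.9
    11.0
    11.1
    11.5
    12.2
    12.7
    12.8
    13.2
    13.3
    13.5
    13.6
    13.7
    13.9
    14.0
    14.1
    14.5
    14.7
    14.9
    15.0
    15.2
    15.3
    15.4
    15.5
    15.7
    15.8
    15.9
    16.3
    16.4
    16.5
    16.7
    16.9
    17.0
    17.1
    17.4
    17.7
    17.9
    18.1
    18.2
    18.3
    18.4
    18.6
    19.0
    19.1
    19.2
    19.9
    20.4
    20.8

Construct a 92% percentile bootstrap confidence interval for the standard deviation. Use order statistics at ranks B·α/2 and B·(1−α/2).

α = 0.08; lower rank = 50 × 0.040 = 2; upper rank = 50 × 0.960 = 48.
The 2nd smallest replicate is 10.0; the 48th is 19.9.

(10.0, 19.9)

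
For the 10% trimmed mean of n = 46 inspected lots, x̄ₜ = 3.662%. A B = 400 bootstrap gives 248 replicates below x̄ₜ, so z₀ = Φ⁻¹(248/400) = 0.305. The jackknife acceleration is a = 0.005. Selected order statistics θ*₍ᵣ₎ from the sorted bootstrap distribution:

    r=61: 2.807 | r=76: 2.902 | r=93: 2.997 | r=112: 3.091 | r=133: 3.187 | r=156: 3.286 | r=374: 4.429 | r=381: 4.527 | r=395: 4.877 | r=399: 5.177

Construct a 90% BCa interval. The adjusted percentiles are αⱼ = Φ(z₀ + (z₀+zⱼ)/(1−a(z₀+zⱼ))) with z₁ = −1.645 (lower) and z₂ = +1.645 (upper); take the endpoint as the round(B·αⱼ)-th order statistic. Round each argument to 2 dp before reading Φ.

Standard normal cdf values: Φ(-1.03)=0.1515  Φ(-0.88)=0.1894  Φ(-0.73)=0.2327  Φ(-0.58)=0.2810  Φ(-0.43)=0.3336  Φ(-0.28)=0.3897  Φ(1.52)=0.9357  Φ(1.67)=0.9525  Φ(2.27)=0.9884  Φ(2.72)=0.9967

Lower: z₀ + z₁ = 0.305 + (-1.645) = -1.340; 1 − a(z₀+z₁) = 1 − (0.005)(-1.340) = 1.0067; argument = 0.305 + (-1.340)/1.0067 = -1.0261 → -1.03.
α₁ = Φ(-1.03) = 0.1515; rank = round(400 × 0.1515) = 61; θ*₍61₎ = 2.807.
Upper: z₀ + z₂ = 1.950; 1 − a(z₀+z₂) = 0.9902; argument = 2.2742 → 2.27; α₂ = 0.9884; rank = 395; θ*₍395₎ = 4.877.

(2.807, 4.877)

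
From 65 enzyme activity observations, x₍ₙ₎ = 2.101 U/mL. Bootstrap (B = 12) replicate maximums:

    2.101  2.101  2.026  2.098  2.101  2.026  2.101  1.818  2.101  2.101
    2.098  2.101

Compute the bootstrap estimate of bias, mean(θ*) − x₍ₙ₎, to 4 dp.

mean(θ*) = (2.101 + 2.101 + 2.026 + 2.098 + 2.101 + 2.026 + 2.101 + 1.818 + 2.101 + 2.101 + 2.098 + 2.101) / 12 = 2.06442
bias = 2.06442 − 2.101

bias = −0.0366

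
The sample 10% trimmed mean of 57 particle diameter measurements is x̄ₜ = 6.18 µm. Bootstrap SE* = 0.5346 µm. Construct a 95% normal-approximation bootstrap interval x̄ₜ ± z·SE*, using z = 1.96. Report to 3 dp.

(5.132, 7.228)

Margin = 1.96 × 0.5346 = 1.0478
Interval: 6.18 ± 1.0478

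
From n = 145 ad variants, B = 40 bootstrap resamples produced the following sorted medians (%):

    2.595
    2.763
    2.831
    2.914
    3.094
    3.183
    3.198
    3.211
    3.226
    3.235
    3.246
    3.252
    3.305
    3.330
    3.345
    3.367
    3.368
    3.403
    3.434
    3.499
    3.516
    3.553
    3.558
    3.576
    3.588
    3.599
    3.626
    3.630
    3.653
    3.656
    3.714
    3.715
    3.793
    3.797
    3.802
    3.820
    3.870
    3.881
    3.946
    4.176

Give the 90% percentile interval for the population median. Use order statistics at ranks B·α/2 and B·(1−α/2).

α = 0.10; lower rank = 40 × 0.050 = 2; upper rank = 40 × 0.950 = 38.
The 2nd smallest replicate is 2.763; the 38th is 3.881.

(2.763, 3.881)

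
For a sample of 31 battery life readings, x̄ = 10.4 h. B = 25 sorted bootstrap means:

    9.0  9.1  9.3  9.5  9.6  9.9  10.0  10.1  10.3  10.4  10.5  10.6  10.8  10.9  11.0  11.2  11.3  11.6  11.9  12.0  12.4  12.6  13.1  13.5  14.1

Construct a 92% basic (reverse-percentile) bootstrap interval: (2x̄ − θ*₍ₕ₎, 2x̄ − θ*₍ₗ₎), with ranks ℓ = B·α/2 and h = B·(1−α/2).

Percentile endpoints at ranks 1 and 24: θ*₍1₎ = 9.0, θ*₍24₎ = 13.5.
Basic interval reflects these around x̄:
  lower = 2 × 10.4 − 13.5 = 7.3
  upper = 2 × 10.4 − 9.0 = 11.8

(7.3, 11.8)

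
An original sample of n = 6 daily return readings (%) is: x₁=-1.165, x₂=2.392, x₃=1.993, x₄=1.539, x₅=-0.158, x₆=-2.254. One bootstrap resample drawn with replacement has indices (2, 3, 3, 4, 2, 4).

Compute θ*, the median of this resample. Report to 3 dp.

θ* = 1.993

Resample values: 2.392, 1.993, 1.993, 1.539, 2.392, 1.539.
Sorted: 1.539, 1.539, 1.993, 1.993, 2.392, 2.392
Median = average of the two middle values = 1.993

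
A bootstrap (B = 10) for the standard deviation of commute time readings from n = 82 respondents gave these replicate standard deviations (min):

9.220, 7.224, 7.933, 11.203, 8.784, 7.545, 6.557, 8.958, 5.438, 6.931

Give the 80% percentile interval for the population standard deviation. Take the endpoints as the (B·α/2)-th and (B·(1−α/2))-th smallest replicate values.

(5.438, 9.220)

Sorted replicates: 5.438, 6.557, 6.931, 7.224, 7.545, 7.933, 8.784, 8.958, 9.220, 11.203
α = 0.20; lower rank = 10 × 0.100 = 1; upper rank = 10 × 0.900 = 9.
The 1st smallest replicate is 5.438; the 9th is 9.220.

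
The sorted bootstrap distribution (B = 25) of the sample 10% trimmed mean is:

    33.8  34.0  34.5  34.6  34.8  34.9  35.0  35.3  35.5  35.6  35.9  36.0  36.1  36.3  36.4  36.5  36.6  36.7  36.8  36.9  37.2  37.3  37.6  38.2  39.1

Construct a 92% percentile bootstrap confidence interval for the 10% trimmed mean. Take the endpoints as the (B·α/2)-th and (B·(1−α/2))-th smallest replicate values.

α = 0.08; lower rank = 25 × 0.040 = 1; upper rank = 25 × 0.960 = 24.
The 1st smallest replicate is 33.8; the 24th is 38.2.

(33.8, 38.2)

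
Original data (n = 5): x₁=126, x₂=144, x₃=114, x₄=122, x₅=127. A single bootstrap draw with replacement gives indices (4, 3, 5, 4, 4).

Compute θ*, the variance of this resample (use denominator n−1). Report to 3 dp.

θ* = 21.800

Resample values: 122, 114, 127, 122, 122.
Mean = 121.4000; sum of squared deviations = 87.2000
s² = 87.2000 / 4 = 21.8000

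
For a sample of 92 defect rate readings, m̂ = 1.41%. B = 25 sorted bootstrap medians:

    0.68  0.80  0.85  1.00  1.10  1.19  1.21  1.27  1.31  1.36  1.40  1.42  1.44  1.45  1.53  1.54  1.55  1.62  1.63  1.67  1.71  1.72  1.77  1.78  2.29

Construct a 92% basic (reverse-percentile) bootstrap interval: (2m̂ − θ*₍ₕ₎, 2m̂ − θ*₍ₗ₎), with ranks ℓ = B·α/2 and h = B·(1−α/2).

(1.04, 2.14)

Percentile endpoints at ranks 1 and 24: θ*₍1₎ = 0.68, θ*₍24₎ = 1.78.
Basic interval reflects these around m̂:
  lower = 2 × 1.41 − 1.78 = 1.04
  upper = 2 × 1.41 − 0.68 = 2.14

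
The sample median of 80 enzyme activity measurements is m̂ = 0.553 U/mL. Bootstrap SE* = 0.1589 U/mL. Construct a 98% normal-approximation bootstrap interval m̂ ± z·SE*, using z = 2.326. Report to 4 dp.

Margin = 2.326 × 0.1589 = 0.36960
Interval: 0.553 ± 0.36960

(0.1834, 0.9226)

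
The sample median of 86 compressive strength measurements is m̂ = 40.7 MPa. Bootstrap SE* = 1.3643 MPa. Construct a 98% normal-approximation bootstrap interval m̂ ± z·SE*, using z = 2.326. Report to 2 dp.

Margin = 2.326 × 1.3643 = 3.173
Interval: 40.7 ± 3.173

(37.53, 43.87)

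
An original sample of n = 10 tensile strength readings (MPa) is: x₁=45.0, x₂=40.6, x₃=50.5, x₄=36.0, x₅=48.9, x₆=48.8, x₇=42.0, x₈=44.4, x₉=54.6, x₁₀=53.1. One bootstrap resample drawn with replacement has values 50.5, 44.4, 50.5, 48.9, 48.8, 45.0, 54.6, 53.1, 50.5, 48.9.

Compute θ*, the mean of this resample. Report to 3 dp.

θ* = 49.520

Mean = (50.5 + 44.4 + 50.5 + 48.9 + 48.8 + 45.0 + 54.6 + 53.1 + 50.5 + 48.9) / 10 = 495.20 / 10 = 49.520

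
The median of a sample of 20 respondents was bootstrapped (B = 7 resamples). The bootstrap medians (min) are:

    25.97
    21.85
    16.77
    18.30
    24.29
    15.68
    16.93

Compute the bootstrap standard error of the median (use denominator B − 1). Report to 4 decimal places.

SE* = 4.0594

Bootstrap SE is the standard deviation of the 7 replicate medians.
Mean of replicates: (25.97 + 21.85 + 16.77 + 18.30 + 24.29 + 15.68 + 16.93) / 7 = 139.79000 / 7 = 19.97000
Sum of squared deviations: (+6.00000)² + (+1.88000)² + (−3.20000)² + (−1.67000)² + (+4.32000)² + (−4.29000)² + (−3.04000)² = 98.87140
Variance = 98.87140 / 6 = 16.47857
SE* = √16.47857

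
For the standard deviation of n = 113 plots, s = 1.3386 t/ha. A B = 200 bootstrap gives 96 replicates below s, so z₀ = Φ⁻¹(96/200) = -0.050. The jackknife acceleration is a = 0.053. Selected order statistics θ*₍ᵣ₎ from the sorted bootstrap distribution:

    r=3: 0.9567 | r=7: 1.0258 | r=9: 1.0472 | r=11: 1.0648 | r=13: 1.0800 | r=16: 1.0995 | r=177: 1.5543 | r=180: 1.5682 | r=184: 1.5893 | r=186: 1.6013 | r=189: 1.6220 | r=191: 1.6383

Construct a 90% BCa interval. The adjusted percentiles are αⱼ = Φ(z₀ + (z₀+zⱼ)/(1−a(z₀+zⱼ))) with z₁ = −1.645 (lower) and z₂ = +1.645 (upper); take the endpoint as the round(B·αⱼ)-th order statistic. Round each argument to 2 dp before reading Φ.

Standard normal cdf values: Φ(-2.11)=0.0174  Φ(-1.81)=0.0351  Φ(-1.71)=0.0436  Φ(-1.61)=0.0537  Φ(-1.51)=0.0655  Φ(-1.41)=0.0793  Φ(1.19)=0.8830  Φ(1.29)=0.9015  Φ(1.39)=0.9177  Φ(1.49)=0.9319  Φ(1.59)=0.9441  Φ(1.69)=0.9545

(1.0648, 1.6383)

Lower: z₀ + z₁ = -0.050 + (-1.645) = -1.695; 1 − a(z₀+z₁) = 1 − (0.053)(-1.695) = 1.0898; argument = -0.050 + (-1.695)/1.0898 = -1.6053 → -1.61.
α₁ = Φ(-1.61) = 0.0537; rank = round(200 × 0.0537) = 11; θ*₍11₎ = 1.0648.
Upper: z₀ + z₂ = 1.595; 1 − a(z₀+z₂) = 0.9155; argument = 1.6923 → 1.69; α₂ = 0.9545; rank = 191; θ*₍191₎ = 1.6383.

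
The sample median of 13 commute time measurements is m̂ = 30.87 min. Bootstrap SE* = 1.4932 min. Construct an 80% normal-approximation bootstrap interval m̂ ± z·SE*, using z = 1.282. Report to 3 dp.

(28.956, 32.784)

Margin = 1.282 × 1.4932 = 1.9143
Interval: 30.87 ± 1.9143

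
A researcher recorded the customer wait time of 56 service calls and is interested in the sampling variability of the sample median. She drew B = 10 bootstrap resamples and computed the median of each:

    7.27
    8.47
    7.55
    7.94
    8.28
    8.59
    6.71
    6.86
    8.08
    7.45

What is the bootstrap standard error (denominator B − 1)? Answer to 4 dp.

SE* = 0.6562

Bootstrap SE is the standard deviation of the 10 replicate medians.
Mean of replicates: (7.27 + 8.47 + 7.55 + 7.94 + 8.28 + 8.59 + 6.71 + 6.86 + 8.08 + 7.45) / 10 = 77.20000 / 10 = 7.72000
Sum of squared deviations: (−0.45000)² + (+0.75000)² + (−0.17000)² + (+0.22000)² + (+0.56000)² + (+0.87000)² + (−1.01000)² + (−0.86000)² + (+0.36000)² + (−0.27000)² = 3.87500
Variance = 3.87500 / 9 = 0.43056
SE* = √0.43056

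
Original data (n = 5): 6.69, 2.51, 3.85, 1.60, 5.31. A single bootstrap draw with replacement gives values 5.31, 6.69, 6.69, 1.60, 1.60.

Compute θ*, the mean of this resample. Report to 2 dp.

θ* = 4.38

Mean = (5.31 + 6.69 + 6.69 + 1.60 + 1.60) / 5 = 21.890 / 5 = 4.38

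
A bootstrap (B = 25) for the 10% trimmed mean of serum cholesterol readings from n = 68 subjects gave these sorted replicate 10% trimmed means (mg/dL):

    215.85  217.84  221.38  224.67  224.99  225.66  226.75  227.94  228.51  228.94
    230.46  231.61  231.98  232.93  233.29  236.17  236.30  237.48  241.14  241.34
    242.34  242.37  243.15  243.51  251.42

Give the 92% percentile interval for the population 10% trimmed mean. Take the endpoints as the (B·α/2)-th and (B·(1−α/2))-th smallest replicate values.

(215.85, 243.51)

α = 0.08; lower rank = 25 × 0.040 = 1; upper rank = 25 × 0.960 = 24.
The 1st smallest replicate is 215.85; the 24th is 243.51.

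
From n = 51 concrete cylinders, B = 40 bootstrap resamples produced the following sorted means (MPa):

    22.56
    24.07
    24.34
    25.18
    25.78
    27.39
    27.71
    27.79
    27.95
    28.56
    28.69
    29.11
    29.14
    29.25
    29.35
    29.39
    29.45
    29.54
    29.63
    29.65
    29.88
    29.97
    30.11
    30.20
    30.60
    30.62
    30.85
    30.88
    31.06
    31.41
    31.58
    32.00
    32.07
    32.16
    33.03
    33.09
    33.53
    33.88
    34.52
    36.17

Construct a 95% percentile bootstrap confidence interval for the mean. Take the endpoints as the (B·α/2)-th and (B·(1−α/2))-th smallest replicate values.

(22.56, 34.52)

α = 0.05; lower rank = 40 × 0.025 = 1; upper rank = 40 × 0.975 = 39.
The 1st smallest replicate is 22.56; the 39th is 34.52.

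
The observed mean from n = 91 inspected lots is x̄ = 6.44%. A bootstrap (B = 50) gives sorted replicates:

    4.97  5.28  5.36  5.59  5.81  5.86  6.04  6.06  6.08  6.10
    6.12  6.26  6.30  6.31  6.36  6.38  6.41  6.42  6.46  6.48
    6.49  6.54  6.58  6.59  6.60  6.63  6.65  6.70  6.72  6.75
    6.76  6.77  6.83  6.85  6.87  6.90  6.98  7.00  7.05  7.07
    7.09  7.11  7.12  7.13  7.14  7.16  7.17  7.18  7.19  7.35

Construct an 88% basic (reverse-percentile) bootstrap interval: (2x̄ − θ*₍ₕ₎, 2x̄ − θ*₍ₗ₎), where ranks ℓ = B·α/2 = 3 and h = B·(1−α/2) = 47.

(5.71, 7.52)

Percentile endpoints at ranks 3 and 47: θ*₍3₎ = 5.36, θ*₍47₎ = 7.17.
Basic interval reflects these around x̄:
  lower = 2 × 6.44 − 7.17 = 5.71
  upper = 2 × 6.44 − 5.36 = 7.52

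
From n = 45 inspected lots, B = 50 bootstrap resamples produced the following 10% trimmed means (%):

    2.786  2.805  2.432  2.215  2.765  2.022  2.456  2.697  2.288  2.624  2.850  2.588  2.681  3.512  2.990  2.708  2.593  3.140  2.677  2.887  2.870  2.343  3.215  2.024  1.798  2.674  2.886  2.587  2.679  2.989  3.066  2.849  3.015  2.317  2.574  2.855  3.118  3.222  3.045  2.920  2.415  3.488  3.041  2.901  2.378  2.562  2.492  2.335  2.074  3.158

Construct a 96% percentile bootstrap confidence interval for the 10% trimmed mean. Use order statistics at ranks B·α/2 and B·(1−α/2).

Sorted replicates: 1.798, 2.022, 2.024, 2.074, 2.215, 2.288, 2.317, 2.335, 2.343, 2.378, 2.415, 2.432, 2.456, 2.492, 2.562, 2.574, 2.587, 2.588, 2.593, 2.624, 2.674, 2.677, 2.679, 2.681, 2.697, 2.708, 2.765, 2.786, 2.805, 2.849, 2.850, 2.855, 2.870, 2.886, 2.887, 2.901, 2.920, 2.989, 2.990, 3.015, 3.041, 3.045, 3.066, 3.118, 3.140, 3.158, 3.215, 3.222, 3.488, 3.512
α = 0.04; lower rank = 50 × 0.020 = 1; upper rank = 50 × 0.980 = 49.
The 1st smallest replicate is 1.798; the 49th is 3.488.

(1.798, 3.488)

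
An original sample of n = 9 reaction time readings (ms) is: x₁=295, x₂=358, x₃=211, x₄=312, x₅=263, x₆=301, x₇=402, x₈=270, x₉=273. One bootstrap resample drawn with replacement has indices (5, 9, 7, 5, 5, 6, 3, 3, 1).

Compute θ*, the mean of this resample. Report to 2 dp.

θ* = 275.78

Resample values: 263, 273, 402, 263, 263, 301, 211, 211, 295.
Mean = (263 + 273 + 402 + 263 + 263 + 301 + 211 + 211 + 295) / 9 = 2482.0 / 9 = 275.78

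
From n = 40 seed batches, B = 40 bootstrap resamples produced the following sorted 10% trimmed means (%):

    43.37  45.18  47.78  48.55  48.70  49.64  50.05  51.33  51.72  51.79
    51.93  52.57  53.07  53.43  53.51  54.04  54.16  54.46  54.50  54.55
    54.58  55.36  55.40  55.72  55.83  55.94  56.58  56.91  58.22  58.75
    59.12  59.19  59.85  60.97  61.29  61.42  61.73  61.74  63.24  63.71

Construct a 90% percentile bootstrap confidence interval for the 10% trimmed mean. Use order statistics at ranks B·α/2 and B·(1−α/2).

(45.18, 61.74)

α = 0.10; lower rank = 40 × 0.050 = 2; upper rank = 40 × 0.950 = 38.
The 2nd smallest replicate is 45.18; the 38th is 61.74.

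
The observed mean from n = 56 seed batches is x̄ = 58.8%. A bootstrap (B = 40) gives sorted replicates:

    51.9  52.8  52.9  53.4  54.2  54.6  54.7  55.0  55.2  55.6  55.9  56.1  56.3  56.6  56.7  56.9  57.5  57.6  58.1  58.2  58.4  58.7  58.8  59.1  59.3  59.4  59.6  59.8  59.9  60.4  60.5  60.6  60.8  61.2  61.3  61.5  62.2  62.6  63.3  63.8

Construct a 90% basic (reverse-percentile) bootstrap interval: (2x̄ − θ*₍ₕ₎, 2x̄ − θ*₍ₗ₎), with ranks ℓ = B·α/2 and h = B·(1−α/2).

Percentile endpoints at ranks 2 and 38: θ*₍2₎ = 52.8, θ*₍38₎ = 62.6.
Basic interval reflects these around x̄:
  lower = 2 × 58.8 − 62.6 = 55.0
  upper = 2 × 58.8 − 52.8 = 64.8

(55.0, 64.8)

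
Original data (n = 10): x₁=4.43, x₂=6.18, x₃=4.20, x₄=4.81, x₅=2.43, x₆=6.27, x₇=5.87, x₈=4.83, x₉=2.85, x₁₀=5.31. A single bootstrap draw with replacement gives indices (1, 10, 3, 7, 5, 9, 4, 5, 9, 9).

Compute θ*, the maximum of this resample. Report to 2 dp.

θ* = 5.87

Resample values: 4.43, 5.31, 4.20, 5.87, 2.43, 2.85, 4.81, 2.43, 2.85, 2.85.
Maximum = 5.87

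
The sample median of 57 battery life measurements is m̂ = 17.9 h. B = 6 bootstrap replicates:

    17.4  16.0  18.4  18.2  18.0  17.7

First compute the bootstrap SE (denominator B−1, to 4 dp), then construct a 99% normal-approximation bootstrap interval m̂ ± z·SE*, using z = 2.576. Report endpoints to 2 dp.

Mean of replicates = 17.6167; sum of squared deviations = 3.7683; SE* = √(3.7683/5) = 0.8681
Margin = 2.576 × 0.8681 = 2.236
Interval: 17.9 ± 2.236

(15.66, 20.14)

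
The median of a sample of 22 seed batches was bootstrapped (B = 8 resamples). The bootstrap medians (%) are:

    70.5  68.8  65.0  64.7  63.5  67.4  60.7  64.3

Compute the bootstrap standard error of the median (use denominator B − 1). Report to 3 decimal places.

SE* = 3.134

Bootstrap SE is the standard deviation of the 8 replicate medians.
Mean of replicates: (70.5 + 68.8 + 65.0 + 64.7 + 63.5 + 67.4 + 60.7 + 64.3) / 8 = 524.9000 / 8 = 65.6125
Sum of squared deviations: (+4.8875)² + (+3.1875)² + (−0.6125)² + (−0.9125)² + (−2.1125)² + (+1.7875)² + (−4.9125)² + (−1.3125)² = 68.7687
Variance = 68.7687 / 7 = 9.8241
SE* = √9.8241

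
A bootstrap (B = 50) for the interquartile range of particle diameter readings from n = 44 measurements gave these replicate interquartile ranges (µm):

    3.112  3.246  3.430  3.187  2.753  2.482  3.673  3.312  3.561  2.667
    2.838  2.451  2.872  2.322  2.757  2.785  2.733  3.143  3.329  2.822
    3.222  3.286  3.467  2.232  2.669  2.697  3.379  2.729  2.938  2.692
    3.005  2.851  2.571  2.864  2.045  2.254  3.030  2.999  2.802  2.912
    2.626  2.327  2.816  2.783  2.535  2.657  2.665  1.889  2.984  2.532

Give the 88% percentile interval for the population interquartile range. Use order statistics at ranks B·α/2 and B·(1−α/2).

Sorted replicates: 1.889, 2.045, 2.232, 2.254, 2.322, 2.327, 2.451, 2.482, 2.532, 2.535, 2.571, 2.626, 2.657, 2.665, 2.667, 2.669, 2.692, 2.697, 2.729, 2.733, 2.753, 2.757, 2.783, 2.785, 2.802, 2.816, 2.822, 2.838, 2.851, 2.864, 2.872, 2.912, 2.938, 2.984, 2.999, 3.005, 3.030, 3.112, 3.143, 3.187, 3.222, 3.246, 3.286, 3.312, 3.329, 3.379, 3.430, 3.467, 3.561, 3.673
α = 0.12; lower rank = 50 × 0.060 = 3; upper rank = 50 × 0.940 = 47.
The 3rd smallest replicate is 2.232; the 47th is 3.430.

(2.232, 3.430)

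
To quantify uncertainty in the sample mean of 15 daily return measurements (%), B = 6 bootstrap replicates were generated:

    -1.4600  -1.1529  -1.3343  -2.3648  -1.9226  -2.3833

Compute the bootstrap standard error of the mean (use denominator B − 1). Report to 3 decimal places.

Bootstrap SE is the standard deviation of the 6 replicate means.
Mean of replicates: ((-1.4600) + (-1.1529) + (-1.3343) + (-2.3648) + (-1.9226) + (-2.3833)) / 6 = -10.61790 / 6 = -1.76965
Sum of squared deviations: (+0.30965)² + (+0.61675)² + (+0.43535)² + (−0.59515)² + (−0.15295)² + (−0.61365)² = 1.41996
Variance = 1.41996 / 5 = 0.28399
SE* = √0.28399

SE* = 0.533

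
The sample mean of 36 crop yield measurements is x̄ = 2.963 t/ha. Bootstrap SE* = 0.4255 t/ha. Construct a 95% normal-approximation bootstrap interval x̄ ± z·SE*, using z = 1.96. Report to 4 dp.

(2.1290, 3.7970)

Margin = 1.96 × 0.4255 = 0.83398
Interval: 2.963 ± 0.83398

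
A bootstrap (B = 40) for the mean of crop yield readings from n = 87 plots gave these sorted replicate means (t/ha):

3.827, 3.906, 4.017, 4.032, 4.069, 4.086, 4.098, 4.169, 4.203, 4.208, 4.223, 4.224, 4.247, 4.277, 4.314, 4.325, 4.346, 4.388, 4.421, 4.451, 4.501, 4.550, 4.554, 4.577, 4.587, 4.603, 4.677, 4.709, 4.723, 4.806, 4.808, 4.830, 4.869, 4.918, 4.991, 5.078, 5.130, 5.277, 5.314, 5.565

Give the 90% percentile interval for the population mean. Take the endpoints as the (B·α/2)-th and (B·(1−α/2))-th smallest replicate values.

α = 0.10; lower rank = 40 × 0.050 = 2; upper rank = 40 × 0.950 = 38.
The 2nd smallest replicate is 3.906; the 38th is 5.277.

(3.906, 5.277)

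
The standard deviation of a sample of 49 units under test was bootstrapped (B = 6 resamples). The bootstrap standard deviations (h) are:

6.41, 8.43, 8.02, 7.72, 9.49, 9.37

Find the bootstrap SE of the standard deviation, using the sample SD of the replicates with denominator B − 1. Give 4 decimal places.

Bootstrap SE is the standard deviation of the 6 replicate standard deviations.
Mean of replicates: (6.41 + 8.43 + 8.02 + 7.72 + 9.49 + 9.37) / 6 = 49.44000 / 6 = 8.24000
Sum of squared deviations: (−1.83000)² + (+0.19000)² + (−0.22000)² + (−0.52000)² + (+1.25000)² + (+1.13000)² = 6.54320
Variance = 6.54320 / 5 = 1.30864
SE* = √1.30864

SE* = 1.1440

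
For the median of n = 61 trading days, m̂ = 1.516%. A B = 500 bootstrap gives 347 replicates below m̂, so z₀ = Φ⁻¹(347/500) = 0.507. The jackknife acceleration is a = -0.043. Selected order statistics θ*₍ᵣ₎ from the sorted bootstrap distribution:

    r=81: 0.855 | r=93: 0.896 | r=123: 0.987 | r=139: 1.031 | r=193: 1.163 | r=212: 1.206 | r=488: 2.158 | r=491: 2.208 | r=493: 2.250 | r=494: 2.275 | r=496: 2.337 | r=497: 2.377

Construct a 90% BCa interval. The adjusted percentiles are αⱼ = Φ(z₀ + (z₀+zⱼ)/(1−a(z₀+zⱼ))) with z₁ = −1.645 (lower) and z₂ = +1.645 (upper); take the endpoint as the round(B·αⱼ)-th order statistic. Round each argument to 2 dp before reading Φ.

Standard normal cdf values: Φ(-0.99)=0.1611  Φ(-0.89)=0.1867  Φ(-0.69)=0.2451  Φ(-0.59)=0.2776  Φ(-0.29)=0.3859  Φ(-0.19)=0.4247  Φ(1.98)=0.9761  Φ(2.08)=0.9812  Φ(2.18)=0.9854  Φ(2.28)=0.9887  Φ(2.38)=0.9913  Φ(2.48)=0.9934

(0.987, 2.377)

Lower: z₀ + z₁ = 0.507 + (-1.645) = -1.138; 1 − a(z₀+z₁) = 1 − (-0.043)(-1.138) = 0.9511; argument = 0.507 + (-1.138)/0.9511 = -0.6896 → -0.69.
α₁ = Φ(-0.69) = 0.2451; rank = round(500 × 0.2451) = 123; θ*₍123₎ = 0.987.
Upper: z₀ + z₂ = 2.152; 1 − a(z₀+z₂) = 1.0925; argument = 2.4767 → 2.48; α₂ = 0.9934; rank = 497; θ*₍497₎ = 2.377.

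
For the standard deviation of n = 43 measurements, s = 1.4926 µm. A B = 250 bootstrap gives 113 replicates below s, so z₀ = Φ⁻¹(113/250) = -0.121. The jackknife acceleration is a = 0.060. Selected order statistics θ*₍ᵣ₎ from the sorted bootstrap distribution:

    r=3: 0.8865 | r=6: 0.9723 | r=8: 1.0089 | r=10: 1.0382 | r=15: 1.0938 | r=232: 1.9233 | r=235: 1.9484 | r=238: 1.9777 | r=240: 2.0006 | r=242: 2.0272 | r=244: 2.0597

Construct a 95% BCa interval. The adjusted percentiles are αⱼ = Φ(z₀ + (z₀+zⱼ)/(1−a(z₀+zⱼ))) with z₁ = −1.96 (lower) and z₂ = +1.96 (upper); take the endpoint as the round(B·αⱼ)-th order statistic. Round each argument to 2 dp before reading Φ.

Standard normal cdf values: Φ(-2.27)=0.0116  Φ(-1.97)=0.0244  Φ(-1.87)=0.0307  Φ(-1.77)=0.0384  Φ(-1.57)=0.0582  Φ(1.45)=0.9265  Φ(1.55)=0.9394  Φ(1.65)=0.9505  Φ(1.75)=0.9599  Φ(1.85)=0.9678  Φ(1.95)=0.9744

Lower: z₀ + z₁ = -0.121 + (-1.960) = -2.081; 1 − a(z₀+z₁) = 1 − (0.060)(-2.081) = 1.1249; argument = -0.121 + (-2.081)/1.1249 = -1.9710 → -1.97.
α₁ = Φ(-1.97) = 0.0244; rank = round(250 × 0.0244) = 6; θ*₍6₎ = 0.9723.
Upper: z₀ + z₂ = 1.839; 1 − a(z₀+z₂) = 0.8897; argument = 1.9461 → 1.95; α₂ = 0.9744; rank = 244; θ*₍244₎ = 2.0597.

(0.9723, 2.0597)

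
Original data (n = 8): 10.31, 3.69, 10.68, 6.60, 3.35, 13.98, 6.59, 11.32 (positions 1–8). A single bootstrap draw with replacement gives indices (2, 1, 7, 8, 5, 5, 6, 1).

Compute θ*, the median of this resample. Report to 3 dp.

θ* = 8.450

Resample values: 3.69, 10.31, 6.59, 11.32, 3.35, 3.35, 13.98, 10.31.
Sorted: 3.35, 3.35, 3.69, 6.59, 10.31, 10.31, 11.32, 13.98
Median = average of the two middle values = 8.450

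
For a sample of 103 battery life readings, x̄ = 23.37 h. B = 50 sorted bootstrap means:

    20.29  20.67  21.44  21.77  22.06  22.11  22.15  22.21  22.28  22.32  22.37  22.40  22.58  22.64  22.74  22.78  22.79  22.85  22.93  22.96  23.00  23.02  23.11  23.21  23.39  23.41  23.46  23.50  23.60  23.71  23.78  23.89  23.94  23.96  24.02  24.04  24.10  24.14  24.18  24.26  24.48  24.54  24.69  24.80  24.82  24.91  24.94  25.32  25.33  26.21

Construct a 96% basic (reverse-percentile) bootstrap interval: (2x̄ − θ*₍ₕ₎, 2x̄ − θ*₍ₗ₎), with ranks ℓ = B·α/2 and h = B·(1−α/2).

(21.41, 26.45)

Percentile endpoints at ranks 1 and 49: θ*₍1₎ = 20.29, θ*₍49₎ = 25.33.
Basic interval reflects these around x̄:
  lower = 2 × 23.37 − 25.33 = 21.41
  upper = 2 × 23.37 − 20.29 = 26.45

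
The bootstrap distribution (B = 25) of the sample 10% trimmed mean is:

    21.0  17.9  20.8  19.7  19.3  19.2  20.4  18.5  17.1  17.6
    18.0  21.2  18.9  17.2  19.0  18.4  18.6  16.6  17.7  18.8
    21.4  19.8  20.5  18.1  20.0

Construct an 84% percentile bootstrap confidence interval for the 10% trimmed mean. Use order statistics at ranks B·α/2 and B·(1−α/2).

Sorted replicates: 16.6, 17.1, 17.2, 17.6, 17.7, 17.9, 18.0, 18.1, 18.4, 18.5, 18.6, 18.8, 18.9, 19.0, 19.2, 19.3, 19.7, 19.8, 20.0, 20.4, 20.5, 20.8, 21.0, 21.2, 21.4
α = 0.16; lower rank = 25 × 0.080 = 2; upper rank = 25 × 0.920 = 23.
The 2nd smallest replicate is 17.1; the 23rd is 21.0.

(17.1, 21.0)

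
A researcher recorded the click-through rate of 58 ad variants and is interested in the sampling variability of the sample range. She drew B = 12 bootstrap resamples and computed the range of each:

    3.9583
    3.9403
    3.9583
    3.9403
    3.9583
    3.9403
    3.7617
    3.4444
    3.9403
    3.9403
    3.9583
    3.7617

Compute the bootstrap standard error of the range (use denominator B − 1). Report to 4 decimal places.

SE* = 0.1538

Bootstrap SE is the standard deviation of the 12 replicate ranges.
Mean of replicates: (3.9583 + 3.9403 + 3.9583 + 3.9403 + 3.9583 + 3.9403 + 3.7617 + 3.4444 + 3.9403 + 3.9403 + 3.9583 + 3.7617) / 12 = 46.50250 / 12 = 3.87521
Sum of squared deviations: (+0.08309)² + (+0.06509)² + (+0.08309)² + (+0.06509)² + (+0.08309)² + (+0.06509)² + (−0.11351)² + (−0.43081)² + (+0.06509)² + (+0.06509)² + (+0.08309)² + (−0.11351)² = 0.26017
Variance = 0.26017 / 11 = 0.02365
SE* = √0.02365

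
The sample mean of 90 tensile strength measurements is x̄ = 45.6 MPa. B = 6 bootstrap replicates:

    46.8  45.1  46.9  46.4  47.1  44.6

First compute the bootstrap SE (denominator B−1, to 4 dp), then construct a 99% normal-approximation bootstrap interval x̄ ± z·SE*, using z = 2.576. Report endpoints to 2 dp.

(42.91, 48.29)

Mean of replicates = 46.1500; sum of squared deviations = 5.4550; SE* = √(5.4550/5) = 1.0445
Margin = 2.576 × 1.0445 = 2.691
Interval: 45.6 ± 2.691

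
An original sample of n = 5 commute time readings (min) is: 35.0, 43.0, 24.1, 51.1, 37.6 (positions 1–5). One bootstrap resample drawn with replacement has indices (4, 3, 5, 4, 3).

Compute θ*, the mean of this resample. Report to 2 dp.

Resample values: 51.1, 24.1, 37.6, 51.1, 24.1.
Mean = (51.1 + 24.1 + 37.6 + 51.1 + 24.1) / 5 = 188.00 / 5 = 37.60

θ* = 37.60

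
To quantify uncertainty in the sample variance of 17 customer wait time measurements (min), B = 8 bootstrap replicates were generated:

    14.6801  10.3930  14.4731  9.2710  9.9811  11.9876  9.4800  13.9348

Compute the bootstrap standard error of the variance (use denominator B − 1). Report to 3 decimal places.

SE* = 2.302

Bootstrap SE is the standard deviation of the 8 replicate variances.
Mean of replicates: (14.6801 + 10.3930 + 14.4731 + 9.2710 + 9.9811 + 11.9876 + 9.4800 + 13.9348) / 8 = 94.20070 / 8 = 11.77509
Sum of squared deviations: (+2.90501)² + (−1.38209)² + (+2.69801)² + (−2.50409)² + (−1.79399)² + (+0.21251)² + (−2.29509)² + (+2.15971)² = 37.09433
Variance = 37.09433 / 7 = 5.29919
SE* = √5.29919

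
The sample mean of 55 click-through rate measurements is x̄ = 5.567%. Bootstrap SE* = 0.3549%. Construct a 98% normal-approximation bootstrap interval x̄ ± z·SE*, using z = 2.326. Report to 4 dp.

Margin = 2.326 × 0.3549 = 0.82550
Interval: 5.567 ± 0.82550

(4.7415, 6.3925)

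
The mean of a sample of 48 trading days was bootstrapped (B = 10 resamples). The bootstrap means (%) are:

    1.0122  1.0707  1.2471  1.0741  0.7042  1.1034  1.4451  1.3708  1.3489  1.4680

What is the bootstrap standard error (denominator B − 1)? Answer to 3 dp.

Bootstrap SE is the standard deviation of the 10 replicate means.
Mean of replicates: (1.0122 + 1.0707 + 1.2471 + 1.0741 + 0.7042 + 1.1034 + 1.4451 + 1.3708 + 1.3489 + 1.4680) / 10 = 11.84450 / 10 = 1.18445
Sum of squared deviations: (−0.17225)² + (−0.11375)² + (+0.06265)² + (−0.11035)² + (−0.48025)² + (−0.08105)² + (+0.26065)² + (+0.18635)² + (+0.16445)² + (+0.28355)² = 0.50603
Variance = 0.50603 / 9 = 0.05623
SE* = √0.05623

SE* = 0.237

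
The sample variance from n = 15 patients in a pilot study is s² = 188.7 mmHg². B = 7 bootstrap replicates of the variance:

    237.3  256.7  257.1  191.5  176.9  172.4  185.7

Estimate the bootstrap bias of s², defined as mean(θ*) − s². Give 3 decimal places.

bias = +22.386

mean(θ*) = (237.3 + 256.7 + 257.1 + 191.5 + 176.9 + 172.4 + 185.7) / 7 = 211.0857
bias = 211.0857 − 188.7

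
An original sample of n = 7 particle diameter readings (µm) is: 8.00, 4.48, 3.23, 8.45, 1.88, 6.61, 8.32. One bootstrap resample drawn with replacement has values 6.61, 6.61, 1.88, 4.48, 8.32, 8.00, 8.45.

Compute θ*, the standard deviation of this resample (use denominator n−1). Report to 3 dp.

Mean = 6.3357; sum of squared deviations = 34.6250
s² = 34.6250 / 6 = 5.7708
s = √5.7708 = 2.402

θ* = 2.402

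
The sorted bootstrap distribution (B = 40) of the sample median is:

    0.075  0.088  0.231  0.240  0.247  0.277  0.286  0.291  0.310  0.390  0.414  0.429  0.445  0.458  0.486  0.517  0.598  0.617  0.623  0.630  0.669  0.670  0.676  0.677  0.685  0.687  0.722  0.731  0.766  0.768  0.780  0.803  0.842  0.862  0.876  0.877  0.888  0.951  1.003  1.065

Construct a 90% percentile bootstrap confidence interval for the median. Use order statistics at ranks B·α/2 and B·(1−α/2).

(0.088, 0.951)

α = 0.10; lower rank = 40 × 0.050 = 2; upper rank = 40 × 0.950 = 38.
The 2nd smallest replicate is 0.088; the 38th is 0.951.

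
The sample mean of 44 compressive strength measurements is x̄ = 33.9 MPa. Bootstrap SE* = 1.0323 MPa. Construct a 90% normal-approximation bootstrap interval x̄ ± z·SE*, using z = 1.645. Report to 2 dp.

(32.20, 35.60)

Margin = 1.645 × 1.0323 = 1.698
Interval: 33.9 ± 1.698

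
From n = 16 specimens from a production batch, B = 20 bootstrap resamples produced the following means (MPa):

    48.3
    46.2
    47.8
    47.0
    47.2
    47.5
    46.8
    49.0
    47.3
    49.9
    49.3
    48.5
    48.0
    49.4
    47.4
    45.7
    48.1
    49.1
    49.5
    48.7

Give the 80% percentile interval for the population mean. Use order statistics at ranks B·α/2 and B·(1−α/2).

Sorted replicates: 45.7, 46.2, 46.8, 47.0, 47.2, 47.3, 47.4, 47.5, 47.8, 48.0, 48.1, 48.3, 48.5, 48.7, 49.0, 49.1, 49.3, 49.4, 49.5, 49.9
α = 0.20; lower rank = 20 × 0.100 = 2; upper rank = 20 × 0.900 = 18.
The 2nd smallest replicate is 46.2; the 18th is 49.4.

(46.2, 49.4)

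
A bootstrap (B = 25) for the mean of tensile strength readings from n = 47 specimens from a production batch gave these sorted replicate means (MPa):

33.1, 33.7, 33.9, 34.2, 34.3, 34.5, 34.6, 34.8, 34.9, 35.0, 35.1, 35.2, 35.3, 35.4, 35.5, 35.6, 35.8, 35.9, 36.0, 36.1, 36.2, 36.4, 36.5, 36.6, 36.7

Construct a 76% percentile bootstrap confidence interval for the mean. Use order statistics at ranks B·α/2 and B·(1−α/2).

(33.9, 36.4)

α = 0.24; lower rank = 25 × 0.120 = 3; upper rank = 25 × 0.880 = 22.
The 3rd smallest replicate is 33.9; the 22nd is 36.4.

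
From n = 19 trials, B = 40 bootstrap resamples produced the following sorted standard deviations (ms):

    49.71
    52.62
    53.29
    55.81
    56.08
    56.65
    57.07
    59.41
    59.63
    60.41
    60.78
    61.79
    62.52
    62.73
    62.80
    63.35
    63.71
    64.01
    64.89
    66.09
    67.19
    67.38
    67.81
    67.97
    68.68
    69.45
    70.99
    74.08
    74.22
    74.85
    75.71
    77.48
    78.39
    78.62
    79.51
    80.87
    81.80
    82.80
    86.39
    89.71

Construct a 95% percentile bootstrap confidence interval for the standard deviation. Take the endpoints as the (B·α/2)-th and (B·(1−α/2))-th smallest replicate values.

(49.71, 86.39)

α = 0.05; lower rank = 40 × 0.025 = 1; upper rank = 40 × 0.975 = 39.
The 1st smallest replicate is 49.71; the 39th is 86.39.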